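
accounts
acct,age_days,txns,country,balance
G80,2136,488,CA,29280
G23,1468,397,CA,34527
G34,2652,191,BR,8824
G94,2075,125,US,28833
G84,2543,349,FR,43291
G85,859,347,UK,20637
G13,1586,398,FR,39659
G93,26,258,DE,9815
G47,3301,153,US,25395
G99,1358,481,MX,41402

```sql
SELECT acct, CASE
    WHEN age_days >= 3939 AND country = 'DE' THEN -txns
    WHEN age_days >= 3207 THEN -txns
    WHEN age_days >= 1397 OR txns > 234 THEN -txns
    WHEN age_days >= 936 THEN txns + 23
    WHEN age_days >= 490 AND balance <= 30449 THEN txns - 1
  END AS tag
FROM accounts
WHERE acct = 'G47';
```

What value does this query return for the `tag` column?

acct = G47: age_days=3301, txns=153, country=US, balance=25395.
age_days >= 3939 AND country = 'DE' → false
age_days >= 3207 → true → -153

-153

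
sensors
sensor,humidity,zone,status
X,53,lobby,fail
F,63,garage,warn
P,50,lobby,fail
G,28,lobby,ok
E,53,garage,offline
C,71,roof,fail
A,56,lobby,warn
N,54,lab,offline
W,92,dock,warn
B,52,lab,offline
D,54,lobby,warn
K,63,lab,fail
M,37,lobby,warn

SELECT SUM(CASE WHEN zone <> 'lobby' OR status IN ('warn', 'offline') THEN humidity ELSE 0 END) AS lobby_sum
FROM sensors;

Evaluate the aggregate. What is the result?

sensor=X: ✗
sensor=F: ✓ → 63
sensor=P: ✗
sensor=G: ✗
sensor=E: ✓ → 53
sensor=C: ✓ → 71
sensor=A: ✓ → 56
sensor=N: ✓ → 54
sensor=W: ✓ → 92
sensor=B: ✓ → 52
sensor=D: ✓ → 54
sensor=K: ✓ → 63
sensor=M: ✓ → 37
lobby_sum = 63 + 53 + 71 + 56 + 54 + 92 + 52 + 54 + 63 + 37 = 595

595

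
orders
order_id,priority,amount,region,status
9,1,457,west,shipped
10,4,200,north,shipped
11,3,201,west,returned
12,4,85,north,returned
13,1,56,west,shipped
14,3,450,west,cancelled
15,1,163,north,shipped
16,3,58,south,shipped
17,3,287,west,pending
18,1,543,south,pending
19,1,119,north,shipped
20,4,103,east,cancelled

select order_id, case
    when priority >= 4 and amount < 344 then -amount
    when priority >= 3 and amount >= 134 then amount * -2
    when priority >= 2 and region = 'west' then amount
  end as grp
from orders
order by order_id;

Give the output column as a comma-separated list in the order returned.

NULL, -200, -402, -85, NULL, -900, NULL, NULL, -574, NULL, NULL, -103

order_id=9: (no match → NULL) → NULL
order_id=10: priority >= 4 and amount < 344 → -200
order_id=11: priority >= 3 and amount >= 134 → -402
order_id=12: priority >= 4 and amount < 344 → -85
order_id=13: (no match → NULL) → NULL
order_id=14: priority >= 3 and amount >= 134 → -900
order_id=15: (no match → NULL) → NULL
order_id=16: (no match → NULL) → NULL
order_id=17: priority >= 3 and amount >= 134 → -574
order_id=18: (no match → NULL) → NULL
order_id=19: (no match → NULL) → NULL
order_id=20: priority >= 4 and amount < 344 → -103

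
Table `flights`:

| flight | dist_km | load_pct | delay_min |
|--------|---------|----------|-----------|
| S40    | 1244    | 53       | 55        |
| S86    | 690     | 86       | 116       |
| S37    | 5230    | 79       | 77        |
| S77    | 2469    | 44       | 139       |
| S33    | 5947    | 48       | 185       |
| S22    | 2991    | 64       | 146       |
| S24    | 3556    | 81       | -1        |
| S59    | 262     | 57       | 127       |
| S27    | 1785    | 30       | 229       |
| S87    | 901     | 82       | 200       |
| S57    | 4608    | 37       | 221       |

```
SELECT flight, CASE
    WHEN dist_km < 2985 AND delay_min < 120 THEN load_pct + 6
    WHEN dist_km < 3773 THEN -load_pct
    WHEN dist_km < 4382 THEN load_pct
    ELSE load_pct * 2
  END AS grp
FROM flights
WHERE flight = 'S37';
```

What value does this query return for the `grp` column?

flight = S37: dist_km=5230, load_pct=79, delay_min=77.
dist_km < 2985 AND delay_min < 120 → false
dist_km < 3773 → false
dist_km < 4382 → false
No prior WHEN matched → ELSE → 158

158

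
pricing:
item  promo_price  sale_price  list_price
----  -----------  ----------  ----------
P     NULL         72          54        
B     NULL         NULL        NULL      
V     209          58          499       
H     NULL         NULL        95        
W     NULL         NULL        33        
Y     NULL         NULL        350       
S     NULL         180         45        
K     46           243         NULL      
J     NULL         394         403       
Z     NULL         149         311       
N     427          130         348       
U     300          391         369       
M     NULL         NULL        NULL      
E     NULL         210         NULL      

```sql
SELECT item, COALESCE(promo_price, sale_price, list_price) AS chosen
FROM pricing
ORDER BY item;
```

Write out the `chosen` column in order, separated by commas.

item=B: promo_price=NULL, sale_price=NULL, list_price=NULL (all NULL) → NULL
item=E: promo_price=NULL, sale_price=210 → 210
item=H: promo_price=NULL, sale_price=NULL, list_price=95 → 95
item=J: promo_price=NULL, sale_price=394 → 394
item=K: promo_price=46 → 46
item=M: promo_price=NULL, sale_price=NULL, list_price=NULL (all NULL) → NULL
item=N: promo_price=427 → 427
item=P: promo_price=NULL, sale_price=72 → 72
item=S: promo_price=NULL, sale_price=180 → 180
item=U: promo_price=300 → 300
item=V: promo_price=209 → 209
item=W: promo_price=NULL, sale_price=NULL, list_price=33 → 33
item=Y: promo_price=NULL, sale_price=NULL, list_price=350 → 350
item=Z: promo_price=NULL, sale_price=149 → 149

NULL, 210, 95, 394, 46, NULL, 427, 72, 180, 300, 209, 33, 350, 149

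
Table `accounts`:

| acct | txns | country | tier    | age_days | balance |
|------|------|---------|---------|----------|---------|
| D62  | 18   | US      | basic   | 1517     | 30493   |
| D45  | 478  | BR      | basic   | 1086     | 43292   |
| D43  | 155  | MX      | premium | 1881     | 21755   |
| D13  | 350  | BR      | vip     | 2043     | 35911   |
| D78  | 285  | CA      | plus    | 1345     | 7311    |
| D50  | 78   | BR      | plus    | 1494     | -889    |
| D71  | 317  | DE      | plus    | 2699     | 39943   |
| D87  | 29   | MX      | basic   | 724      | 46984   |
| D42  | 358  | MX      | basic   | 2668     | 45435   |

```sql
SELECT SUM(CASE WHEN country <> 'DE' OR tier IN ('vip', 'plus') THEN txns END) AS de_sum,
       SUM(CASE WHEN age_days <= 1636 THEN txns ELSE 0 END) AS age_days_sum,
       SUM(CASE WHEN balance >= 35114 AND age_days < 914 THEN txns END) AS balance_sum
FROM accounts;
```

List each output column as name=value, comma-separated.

[de_sum: country <> 'DE' OR tier IN ('vip', 'plus')]
acct=D62: ✓ → 18
acct=D45: ✓ → 478
acct=D43: ✓ → 155
acct=D13: ✓ → 350
acct=D78: ✓ → 285
acct=D50: ✓ → 78
acct=D71: ✓ → 317
acct=D87: ✓ → 29
acct=D42: ✓ → 358
de_sum = 18 + 478 + 155 + 350 + 285 + 78 + 317 + 29 + 358 = 2068
—
[age_days_sum: age_days <= 1636]
acct=D62: ✓ → 18
acct=D45: ✓ → 478
acct=D43: ✗
acct=D13: ✗
acct=D78: ✓ → 285
acct=D50: ✓ → 78
acct=D71: ✗
acct=D87: ✓ → 29
acct=D42: ✗
age_days_sum = 18 + 478 + 285 + 78 + 29 = 888
—
[balance_sum: balance >= 35114 AND age_days < 914]
acct=D62: ✗
acct=D45: ✗
acct=D43: ✗
acct=D13: ✗
acct=D78: ✗
acct=D50: ✗
acct=D71: ✗
acct=D87: ✓ → 29
acct=D42: ✗
balance_sum = 29

de_sum=2068, age_days_sum=888, balance_sum=29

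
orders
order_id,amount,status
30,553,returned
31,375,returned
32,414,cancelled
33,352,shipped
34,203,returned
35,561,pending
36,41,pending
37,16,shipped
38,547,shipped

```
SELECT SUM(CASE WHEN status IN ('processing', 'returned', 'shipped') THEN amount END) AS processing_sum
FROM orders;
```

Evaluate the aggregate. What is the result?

2046

order_id=30: ✓ → 553
order_id=31: ✓ → 375
order_id=32: ✗
order_id=33: ✓ → 352
order_id=34: ✓ → 203
order_id=35: ✗
order_id=36: ✗
order_id=37: ✓ → 16
order_id=38: ✓ → 547
processing_sum = 553 + 375 + 352 + 203 + 16 + 547 = 2046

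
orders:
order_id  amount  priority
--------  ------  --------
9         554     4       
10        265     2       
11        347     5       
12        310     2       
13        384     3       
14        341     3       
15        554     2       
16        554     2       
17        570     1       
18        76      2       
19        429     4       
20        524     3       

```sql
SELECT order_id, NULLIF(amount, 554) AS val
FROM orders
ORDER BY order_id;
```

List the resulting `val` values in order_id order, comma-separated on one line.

NULL, 265, 347, 310, 384, 341, NULL, NULL, 570, 76, 429, 524

order_id=9: amount=554 vs 554: equal → NULL
order_id=10: amount=265 vs 554: differ → 265
order_id=11: amount=347 vs 554: differ → 347
order_id=12: amount=310 vs 554: differ → 310
order_id=13: amount=384 vs 554: differ → 384
order_id=14: amount=341 vs 554: differ → 341
order_id=15: amount=554 vs 554: equal → NULL
order_id=16: amount=554 vs 554: equal → NULL
order_id=17: amount=570 vs 554: differ → 570
order_id=18: amount=76 vs 554: differ → 76
order_id=19: amount=429 vs 554: differ → 429
order_id=20: amount=524 vs 554: differ → 524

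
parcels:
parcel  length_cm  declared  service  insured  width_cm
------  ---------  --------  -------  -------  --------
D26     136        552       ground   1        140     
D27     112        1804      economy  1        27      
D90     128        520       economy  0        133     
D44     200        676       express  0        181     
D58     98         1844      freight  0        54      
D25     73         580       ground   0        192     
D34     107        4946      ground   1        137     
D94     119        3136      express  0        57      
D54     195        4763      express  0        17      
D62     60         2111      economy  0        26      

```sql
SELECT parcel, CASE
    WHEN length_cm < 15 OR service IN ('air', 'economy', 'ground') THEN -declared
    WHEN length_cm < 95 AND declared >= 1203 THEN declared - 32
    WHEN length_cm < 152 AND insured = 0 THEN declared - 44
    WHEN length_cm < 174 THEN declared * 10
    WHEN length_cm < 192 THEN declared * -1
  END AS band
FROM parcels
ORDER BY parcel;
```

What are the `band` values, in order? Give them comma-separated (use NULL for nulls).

parcel=D25: length_cm < 15 OR service IN ('air', 'economy', 'ground') → -580
parcel=D26: length_cm < 15 OR service IN ('air', 'economy', 'ground') → -552
parcel=D27: length_cm < 15 OR service IN ('air', 'economy', 'ground') → -1804
parcel=D34: length_cm < 15 OR service IN ('air', 'economy', 'ground') → -4946
parcel=D44: (no match → NULL) → NULL
parcel=D54: (no match → NULL) → NULL
parcel=D58: length_cm < 152 AND insured = 0 → 1800
parcel=D62: length_cm < 15 OR service IN ('air', 'economy', 'ground') → -2111
parcel=D90: length_cm < 15 OR service IN ('air', 'economy', 'ground') → -520
parcel=D94: length_cm < 152 AND insured = 0 → 3092

-580, -552, -1804, -4946, NULL, NULL, 1800, -2111, -520, 3092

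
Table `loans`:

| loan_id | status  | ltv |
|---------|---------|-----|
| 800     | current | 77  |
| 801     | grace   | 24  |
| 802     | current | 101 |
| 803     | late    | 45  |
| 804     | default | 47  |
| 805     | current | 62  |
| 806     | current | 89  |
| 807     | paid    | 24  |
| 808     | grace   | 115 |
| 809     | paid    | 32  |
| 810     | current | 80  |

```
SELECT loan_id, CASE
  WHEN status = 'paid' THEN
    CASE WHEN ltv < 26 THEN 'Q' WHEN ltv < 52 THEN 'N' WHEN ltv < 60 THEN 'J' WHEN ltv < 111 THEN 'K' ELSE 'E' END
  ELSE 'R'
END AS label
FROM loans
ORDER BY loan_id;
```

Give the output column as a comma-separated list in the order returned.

R, R, R, R, R, R, R, Q, R, N, R

loan_id=800: status='current' → outer ELSE → R
loan_id=801: status='grace' → outer ELSE → R
loan_id=802: status='current' → outer ELSE → R
loan_id=803: status='late' → outer ELSE → R
loan_id=804: status='default' → outer ELSE → R
loan_id=805: status='current' → outer ELSE → R
loan_id=806: status='current' → outer ELSE → R
loan_id=807: status='paid' → inner[ltv < 26] → Q
loan_id=808: status='grace' → outer ELSE → R
loan_id=809: status='paid' → inner[ltv < 52] → N
loan_id=810: status='current' → outer ELSE → R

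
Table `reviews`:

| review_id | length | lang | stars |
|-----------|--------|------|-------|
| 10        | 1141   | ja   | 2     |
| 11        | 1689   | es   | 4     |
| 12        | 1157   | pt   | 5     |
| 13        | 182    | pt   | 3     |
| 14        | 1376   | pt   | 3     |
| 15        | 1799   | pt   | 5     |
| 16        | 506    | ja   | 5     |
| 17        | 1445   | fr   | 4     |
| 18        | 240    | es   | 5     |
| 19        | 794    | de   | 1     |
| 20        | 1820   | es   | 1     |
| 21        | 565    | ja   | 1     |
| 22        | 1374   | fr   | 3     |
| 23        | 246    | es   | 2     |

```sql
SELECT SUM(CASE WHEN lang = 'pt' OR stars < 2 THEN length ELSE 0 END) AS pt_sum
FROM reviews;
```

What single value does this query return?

review_id=10: ✗
review_id=11: ✗
review_id=12: ✓ → 1157
review_id=13: ✓ → 182
review_id=14: ✓ → 1376
review_id=15: ✓ → 1799
review_id=16: ✗
review_id=17: ✗
review_id=18: ✗
review_id=19: ✓ → 794
review_id=20: ✓ → 1820
review_id=21: ✓ → 565
review_id=22: ✗
review_id=23: ✗
pt_sum = 1157 + 182 + 1376 + 1799 + 794 + 1820 + 565 = 7693

7693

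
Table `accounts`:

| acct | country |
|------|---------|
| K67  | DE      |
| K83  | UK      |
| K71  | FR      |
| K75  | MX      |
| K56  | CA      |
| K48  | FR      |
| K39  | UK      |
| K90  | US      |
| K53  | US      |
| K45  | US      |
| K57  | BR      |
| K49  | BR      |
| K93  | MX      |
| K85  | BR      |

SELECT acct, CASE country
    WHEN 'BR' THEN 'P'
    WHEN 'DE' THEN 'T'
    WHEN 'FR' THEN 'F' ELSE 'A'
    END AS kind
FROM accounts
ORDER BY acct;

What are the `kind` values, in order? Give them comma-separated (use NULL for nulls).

A, A, F, P, A, A, P, T, F, A, A, P, A, A

acct=K39: ELSE → A
acct=K45: ELSE → A
acct=K48: country='FR' → F
acct=K49: country='BR' → P
acct=K53: ELSE → A
acct=K56: ELSE → A
acct=K57: country='BR' → P
acct=K67: country='DE' → T
acct=K71: country='FR' → F
acct=K75: ELSE → A
acct=K83: ELSE → A
acct=K85: country='BR' → P
acct=K90: ELSE → A
acct=K93: ELSE → A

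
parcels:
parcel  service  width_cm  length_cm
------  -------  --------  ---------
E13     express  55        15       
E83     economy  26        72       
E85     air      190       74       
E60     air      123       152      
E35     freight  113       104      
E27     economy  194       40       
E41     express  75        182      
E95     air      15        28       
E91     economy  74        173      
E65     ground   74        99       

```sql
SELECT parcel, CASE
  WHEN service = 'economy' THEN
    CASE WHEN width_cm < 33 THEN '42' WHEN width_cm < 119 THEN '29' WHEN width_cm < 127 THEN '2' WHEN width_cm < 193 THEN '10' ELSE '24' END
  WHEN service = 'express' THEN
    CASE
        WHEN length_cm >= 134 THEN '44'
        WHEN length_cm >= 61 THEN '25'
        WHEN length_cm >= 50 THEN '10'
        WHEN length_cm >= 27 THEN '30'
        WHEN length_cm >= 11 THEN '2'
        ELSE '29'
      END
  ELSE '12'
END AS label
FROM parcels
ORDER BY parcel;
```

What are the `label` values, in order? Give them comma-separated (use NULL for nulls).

parcel=E13: service='express' → inner[length_cm >= 11] → 2
parcel=E27: service='economy' → inner[ELSE] → 24
parcel=E35: service='freight' → outer ELSE → 12
parcel=E41: service='express' → inner[length_cm >= 134] → 44
parcel=E60: service='air' → outer ELSE → 12
parcel=E65: service='ground' → outer ELSE → 12
parcel=E83: service='economy' → inner[width_cm < 33] → 42
parcel=E85: service='air' → outer ELSE → 12
parcel=E91: service='economy' → inner[width_cm < 119] → 29
parcel=E95: service='air' → outer ELSE → 12

2, 24, 12, 44, 12, 12, 42, 12, 29, 12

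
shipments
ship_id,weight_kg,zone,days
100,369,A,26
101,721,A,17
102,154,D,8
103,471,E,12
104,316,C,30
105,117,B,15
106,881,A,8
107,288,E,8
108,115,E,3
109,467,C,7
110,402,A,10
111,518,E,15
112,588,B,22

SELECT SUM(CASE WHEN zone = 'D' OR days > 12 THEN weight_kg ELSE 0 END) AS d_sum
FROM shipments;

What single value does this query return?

ship_id=100: ✓ → 369
ship_id=101: ✓ → 721
ship_id=102: ✓ → 154
ship_id=103: ✗
ship_id=104: ✓ → 316
ship_id=105: ✓ → 117
ship_id=106: ✗
ship_id=107: ✗
ship_id=108: ✗
ship_id=109: ✗
ship_id=110: ✗
ship_id=111: ✓ → 518
ship_id=112: ✓ → 588
d_sum = 369 + 721 + 154 + 316 + 117 + 518 + 588 = 2783

2783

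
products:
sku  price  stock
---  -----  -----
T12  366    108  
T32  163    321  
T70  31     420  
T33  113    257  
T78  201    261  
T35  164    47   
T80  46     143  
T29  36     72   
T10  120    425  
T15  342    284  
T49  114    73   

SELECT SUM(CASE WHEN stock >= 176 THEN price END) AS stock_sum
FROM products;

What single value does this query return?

970

sku=T12: ✗
sku=T32: ✓ → 163
sku=T70: ✓ → 31
sku=T33: ✓ → 113
sku=T78: ✓ → 201
sku=T35: ✗
sku=T80: ✗
sku=T29: ✗
sku=T10: ✓ → 120
sku=T15: ✓ → 342
sku=T49: ✗
stock_sum = 163 + 31 + 113 + 201 + 120 + 342 = 970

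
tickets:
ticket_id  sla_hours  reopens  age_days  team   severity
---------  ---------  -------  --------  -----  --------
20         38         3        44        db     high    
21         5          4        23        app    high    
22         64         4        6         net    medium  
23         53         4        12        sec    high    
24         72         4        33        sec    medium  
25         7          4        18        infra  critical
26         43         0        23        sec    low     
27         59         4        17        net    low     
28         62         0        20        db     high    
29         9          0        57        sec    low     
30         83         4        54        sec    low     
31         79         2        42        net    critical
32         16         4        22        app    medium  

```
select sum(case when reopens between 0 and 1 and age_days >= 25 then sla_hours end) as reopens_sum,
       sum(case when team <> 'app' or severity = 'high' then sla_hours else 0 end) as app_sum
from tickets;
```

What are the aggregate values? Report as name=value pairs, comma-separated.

reopens_sum=9, app_sum=574

[reopens_sum: reopens between 0 and 1 and age_days >= 25]
ticket_id=20: ✗
ticket_id=21: ✗
ticket_id=22: ✗
ticket_id=23: ✗
ticket_id=24: ✗
ticket_id=25: ✗
ticket_id=26: ✗
ticket_id=27: ✗
ticket_id=28: ✗
ticket_id=29: ✓ → 9
ticket_id=30: ✗
ticket_id=31: ✗
ticket_id=32: ✗
reopens_sum = 9
—
[app_sum: team <> 'app' or severity = 'high']
ticket_id=20: ✓ → 38
ticket_id=21: ✓ → 5
ticket_id=22: ✓ → 64
ticket_id=23: ✓ → 53
ticket_id=24: ✓ → 72
ticket_id=25: ✓ → 7
ticket_id=26: ✓ → 43
ticket_id=27: ✓ → 59
ticket_id=28: ✓ → 62
ticket_id=29: ✓ → 9
ticket_id=30: ✓ → 83
ticket_id=31: ✓ → 79
ticket_id=32: ✗
app_sum = 38 + 5 + 64 + 53 + 72 + 7 + 43 + 59 + 62 + 9 + 83 + 79 = 574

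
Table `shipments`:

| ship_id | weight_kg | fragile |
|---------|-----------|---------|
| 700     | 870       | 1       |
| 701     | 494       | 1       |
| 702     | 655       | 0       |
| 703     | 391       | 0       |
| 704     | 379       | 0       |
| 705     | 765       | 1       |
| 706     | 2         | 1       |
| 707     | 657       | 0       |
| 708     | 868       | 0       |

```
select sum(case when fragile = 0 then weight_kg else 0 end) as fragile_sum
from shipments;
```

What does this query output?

ship_id=700: ✗
ship_id=701: ✗
ship_id=702: ✓ → 655
ship_id=703: ✓ → 391
ship_id=704: ✓ → 379
ship_id=705: ✗
ship_id=706: ✗
ship_id=707: ✓ → 657
ship_id=708: ✓ → 868
fragile_sum = 655 + 391 + 379 + 657 + 868 = 2950

2950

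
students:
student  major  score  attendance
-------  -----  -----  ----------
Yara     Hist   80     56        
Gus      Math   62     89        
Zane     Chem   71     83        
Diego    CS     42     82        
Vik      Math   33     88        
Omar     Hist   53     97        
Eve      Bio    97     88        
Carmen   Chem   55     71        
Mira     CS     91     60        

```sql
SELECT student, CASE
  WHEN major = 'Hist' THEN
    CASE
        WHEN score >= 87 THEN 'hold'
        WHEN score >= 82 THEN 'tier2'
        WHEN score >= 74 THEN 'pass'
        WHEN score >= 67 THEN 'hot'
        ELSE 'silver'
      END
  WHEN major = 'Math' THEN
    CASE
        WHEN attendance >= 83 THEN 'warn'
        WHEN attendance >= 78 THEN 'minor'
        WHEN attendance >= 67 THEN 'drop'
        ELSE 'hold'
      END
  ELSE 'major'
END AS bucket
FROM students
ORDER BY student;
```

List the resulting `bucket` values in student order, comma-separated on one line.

student=Carmen: major='Chem' → outer ELSE → major
student=Diego: major='CS' → outer ELSE → major
student=Eve: major='Bio' → outer ELSE → major
student=Gus: major='Math' → inner[attendance >= 83] → warn
student=Mira: major='CS' → outer ELSE → major
student=Omar: major='Hist' → inner[ELSE] → silver
student=Vik: major='Math' → inner[attendance >= 83] → warn
student=Yara: major='Hist' → inner[score >= 74] → pass
student=Zane: major='Chem' → outer ELSE → major

major, major, major, warn, major, silver, warn, pass, major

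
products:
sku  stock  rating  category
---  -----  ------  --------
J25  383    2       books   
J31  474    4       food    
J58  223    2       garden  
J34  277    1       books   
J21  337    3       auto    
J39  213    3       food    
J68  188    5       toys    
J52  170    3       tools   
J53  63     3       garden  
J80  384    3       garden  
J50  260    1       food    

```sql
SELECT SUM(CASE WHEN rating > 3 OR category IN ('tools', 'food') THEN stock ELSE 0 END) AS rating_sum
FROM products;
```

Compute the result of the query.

1305

sku=J25: ✗
sku=J31: ✓ → 474
sku=J58: ✗
sku=J34: ✗
sku=J21: ✗
sku=J39: ✓ → 213
sku=J68: ✓ → 188
sku=J52: ✓ → 170
sku=J53: ✗
sku=J80: ✗
sku=J50: ✓ → 260
rating_sum = 474 + 213 + 188 + 170 + 260 = 1305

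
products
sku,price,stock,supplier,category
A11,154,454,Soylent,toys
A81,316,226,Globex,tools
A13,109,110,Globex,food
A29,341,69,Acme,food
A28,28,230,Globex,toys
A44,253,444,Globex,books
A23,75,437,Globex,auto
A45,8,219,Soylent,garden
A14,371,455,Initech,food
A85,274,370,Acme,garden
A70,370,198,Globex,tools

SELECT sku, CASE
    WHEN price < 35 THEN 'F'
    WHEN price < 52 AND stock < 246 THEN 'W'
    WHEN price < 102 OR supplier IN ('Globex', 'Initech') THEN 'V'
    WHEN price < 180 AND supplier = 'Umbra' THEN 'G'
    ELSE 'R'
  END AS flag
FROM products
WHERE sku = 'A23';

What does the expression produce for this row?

V

sku = A23: price=75, stock=437, supplier=Globex, category=auto.
price < 35 → false
price < 52 AND stock < 246 → false
price < 102 OR supplier IN ('Globex', 'Initech') → true → V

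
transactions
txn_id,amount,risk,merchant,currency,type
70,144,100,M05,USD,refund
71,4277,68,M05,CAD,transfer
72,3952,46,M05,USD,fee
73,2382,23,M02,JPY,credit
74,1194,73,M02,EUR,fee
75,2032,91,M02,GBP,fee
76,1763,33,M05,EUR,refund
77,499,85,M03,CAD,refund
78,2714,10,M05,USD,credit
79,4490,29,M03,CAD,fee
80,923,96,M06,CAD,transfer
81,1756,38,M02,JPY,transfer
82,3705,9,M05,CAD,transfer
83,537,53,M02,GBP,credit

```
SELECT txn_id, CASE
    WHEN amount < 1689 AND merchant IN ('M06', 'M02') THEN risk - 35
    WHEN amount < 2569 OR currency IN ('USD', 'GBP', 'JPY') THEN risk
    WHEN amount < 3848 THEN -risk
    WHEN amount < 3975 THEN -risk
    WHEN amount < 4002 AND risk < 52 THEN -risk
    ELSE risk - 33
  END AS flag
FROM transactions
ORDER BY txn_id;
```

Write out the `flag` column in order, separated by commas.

txn_id=70: amount < 2569 OR currency IN ('USD', 'GBP', 'JPY') → 100
txn_id=71: ELSE → 35
txn_id=72: amount < 2569 OR currency IN ('USD', 'GBP', 'JPY') → 46
txn_id=73: amount < 2569 OR currency IN ('USD', 'GBP', 'JPY') → 23
txn_id=74: amount < 1689 AND merchant IN ('M06', 'M02') → 38
txn_id=75: amount < 2569 OR currency IN ('USD', 'GBP', 'JPY') → 91
txn_id=76: amount < 2569 OR currency IN ('USD', 'GBP', 'JPY') → 33
txn_id=77: amount < 2569 OR currency IN ('USD', 'GBP', 'JPY') → 85
txn_id=78: amount < 2569 OR currency IN ('USD', 'GBP', 'JPY') → 10
txn_id=79: ELSE → -4
txn_id=80: amount < 1689 AND merchant IN ('M06', 'M02') → 61
txn_id=81: amount < 2569 OR currency IN ('USD', 'GBP', 'JPY') → 38
txn_id=82: amount < 3848 → -9
txn_id=83: amount < 1689 AND merchant IN ('M06', 'M02') → 18

100, 35, 46, 23, 38, 91, 33, 85, 10, -4, 61, 38, -9, 18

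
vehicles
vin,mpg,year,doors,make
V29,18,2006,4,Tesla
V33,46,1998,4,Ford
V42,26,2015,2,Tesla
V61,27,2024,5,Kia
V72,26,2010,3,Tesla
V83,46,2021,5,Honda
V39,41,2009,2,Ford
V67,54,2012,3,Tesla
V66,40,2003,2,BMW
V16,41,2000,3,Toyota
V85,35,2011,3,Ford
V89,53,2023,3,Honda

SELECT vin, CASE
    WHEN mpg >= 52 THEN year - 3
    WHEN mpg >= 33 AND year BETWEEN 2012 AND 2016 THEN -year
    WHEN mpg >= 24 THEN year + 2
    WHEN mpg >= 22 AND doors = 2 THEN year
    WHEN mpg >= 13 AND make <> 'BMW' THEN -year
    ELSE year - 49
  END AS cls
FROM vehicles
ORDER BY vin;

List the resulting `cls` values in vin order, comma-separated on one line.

vin=V16: mpg >= 24 → 2002
vin=V29: mpg >= 13 AND make <> 'BMW' → -2006
vin=V33: mpg >= 24 → 2000
vin=V39: mpg >= 24 → 2011
vin=V42: mpg >= 24 → 2017
vin=V61: mpg >= 24 → 2026
vin=V66: mpg >= 24 → 2005
vin=V67: mpg >= 52 → 2009
vin=V72: mpg >= 24 → 2012
vin=V83: mpg >= 24 → 2023
vin=V85: mpg >= 24 → 2013
vin=V89: mpg >= 52 → 2020

2002, -2006, 2000, 2011, 2017, 2026, 2005, 2009, 2012, 2023, 2013, 2020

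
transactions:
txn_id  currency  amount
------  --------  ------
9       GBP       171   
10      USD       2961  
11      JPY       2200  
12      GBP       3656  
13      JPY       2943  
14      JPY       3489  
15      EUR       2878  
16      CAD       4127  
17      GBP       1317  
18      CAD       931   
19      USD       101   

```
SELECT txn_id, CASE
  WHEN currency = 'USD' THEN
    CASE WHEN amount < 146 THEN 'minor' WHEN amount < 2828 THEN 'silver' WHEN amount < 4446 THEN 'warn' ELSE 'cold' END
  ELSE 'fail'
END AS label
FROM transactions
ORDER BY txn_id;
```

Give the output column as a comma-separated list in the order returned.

fail, warn, fail, fail, fail, fail, fail, fail, fail, fail, minor

txn_id=9: currency='GBP' → outer ELSE → fail
txn_id=10: currency='USD' → inner[amount < 4446] → warn
txn_id=11: currency='JPY' → outer ELSE → fail
txn_id=12: currency='GBP' → outer ELSE → fail
txn_id=13: currency='JPY' → outer ELSE → fail
txn_id=14: currency='JPY' → outer ELSE → fail
txn_id=15: currency='EUR' → outer ELSE → fail
txn_id=16: currency='CAD' → outer ELSE → fail
txn_id=17: currency='GBP' → outer ELSE → fail
txn_id=18: currency='CAD' → outer ELSE → fail
txn_id=19: currency='USD' → inner[amount < 146] → minor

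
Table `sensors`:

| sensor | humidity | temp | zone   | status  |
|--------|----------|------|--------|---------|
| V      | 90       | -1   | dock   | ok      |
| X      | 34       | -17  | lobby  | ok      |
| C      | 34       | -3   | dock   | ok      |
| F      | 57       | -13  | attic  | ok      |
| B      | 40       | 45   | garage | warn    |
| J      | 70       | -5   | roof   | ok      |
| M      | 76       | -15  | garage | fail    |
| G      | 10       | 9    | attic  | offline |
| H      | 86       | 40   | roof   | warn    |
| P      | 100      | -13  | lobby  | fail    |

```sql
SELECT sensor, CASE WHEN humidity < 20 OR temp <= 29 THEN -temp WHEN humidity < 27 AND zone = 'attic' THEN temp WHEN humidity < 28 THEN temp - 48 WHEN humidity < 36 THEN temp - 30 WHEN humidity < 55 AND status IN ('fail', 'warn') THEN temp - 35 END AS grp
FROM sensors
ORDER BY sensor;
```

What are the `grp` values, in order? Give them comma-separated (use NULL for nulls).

10, 3, 13, -9, NULL, 5, 15, 13, 1, 17

sensor=B: humidity < 55 AND status IN ('fail', 'warn') → 10
sensor=C: humidity < 20 OR temp <= 29 → 3
sensor=F: humidity < 20 OR temp <= 29 → 13
sensor=G: humidity < 20 OR temp <= 29 → -9
sensor=H: (no match → NULL) → NULL
sensor=J: humidity < 20 OR temp <= 29 → 5
sensor=M: humidity < 20 OR temp <= 29 → 15
sensor=P: humidity < 20 OR temp <= 29 → 13
sensor=V: humidity < 20 OR temp <= 29 → 1
sensor=X: humidity < 20 OR temp <= 29 → 17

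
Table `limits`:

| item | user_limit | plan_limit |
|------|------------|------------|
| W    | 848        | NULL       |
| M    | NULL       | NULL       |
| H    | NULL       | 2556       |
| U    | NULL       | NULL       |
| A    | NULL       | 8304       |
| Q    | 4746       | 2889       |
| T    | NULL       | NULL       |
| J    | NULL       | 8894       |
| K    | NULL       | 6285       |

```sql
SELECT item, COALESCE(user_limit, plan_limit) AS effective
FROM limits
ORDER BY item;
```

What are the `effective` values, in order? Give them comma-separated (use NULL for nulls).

8304, 2556, 8894, 6285, NULL, 4746, NULL, NULL, 848

item=A: user_limit=NULL, plan_limit=8304 → 8304
item=H: user_limit=NULL, plan_limit=2556 → 2556
item=J: user_limit=NULL, plan_limit=8894 → 8894
item=K: user_limit=NULL, plan_limit=6285 → 6285
item=M: user_limit=NULL, plan_limit=NULL (all NULL) → NULL
item=Q: user_limit=4746 → 4746
item=T: user_limit=NULL, plan_limit=NULL (all NULL) → NULL
item=U: user_limit=NULL, plan_limit=NULL (all NULL) → NULL
item=W: user_limit=848 → 848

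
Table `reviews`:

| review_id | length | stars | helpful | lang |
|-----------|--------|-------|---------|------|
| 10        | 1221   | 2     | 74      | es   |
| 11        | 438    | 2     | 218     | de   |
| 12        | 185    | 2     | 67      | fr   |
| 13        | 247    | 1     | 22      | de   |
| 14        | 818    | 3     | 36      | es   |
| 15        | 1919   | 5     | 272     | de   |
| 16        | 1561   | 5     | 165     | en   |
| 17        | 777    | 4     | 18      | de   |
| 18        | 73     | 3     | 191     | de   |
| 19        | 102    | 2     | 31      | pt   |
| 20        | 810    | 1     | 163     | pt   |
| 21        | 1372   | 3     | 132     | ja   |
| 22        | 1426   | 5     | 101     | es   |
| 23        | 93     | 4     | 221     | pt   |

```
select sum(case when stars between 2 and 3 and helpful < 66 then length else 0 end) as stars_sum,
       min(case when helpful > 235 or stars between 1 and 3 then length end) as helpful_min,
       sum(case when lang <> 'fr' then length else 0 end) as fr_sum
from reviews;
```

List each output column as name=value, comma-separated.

stars_sum=920, helpful_min=73, fr_sum=10857

[stars_sum: stars between 2 and 3 and helpful < 66]
review_id=10: ✗
review_id=11: ✗
review_id=12: ✗
review_id=13: ✗
review_id=14: ✓ → 818
review_id=15: ✗
review_id=16: ✗
review_id=17: ✗
review_id=18: ✗
review_id=19: ✓ → 102
review_id=20: ✗
review_id=21: ✗
review_id=22: ✗
review_id=23: ✗
stars_sum = 818 + 102 = 920
—
[helpful_min: helpful > 235 or stars between 1 and 3]
review_id=10: ✓ → 1221
review_id=11: ✓ → 438
review_id=12: ✓ → 185
review_id=13: ✓ → 247
review_id=14: ✓ → 818
review_id=15: ✓ → 1919
review_id=16: ✗
review_id=17: ✗
review_id=18: ✓ → 73
review_id=19: ✓ → 102
review_id=20: ✓ → 810
review_id=21: ✓ → 1372
review_id=22: ✗
review_id=23: ✗
helpful_min = MIN(1221, 438, 185, 247, 818, 1919, 73, 102, 810, 1372) = 73
—
[fr_sum: lang <> 'fr']
review_id=10: ✓ → 1221
review_id=11: ✓ → 438
review_id=12: ✗
review_id=13: ✓ → 247
review_id=14: ✓ → 818
review_id=15: ✓ → 1919
review_id=16: ✓ → 1561
review_id=17: ✓ → 777
review_id=18: ✓ → 73
review_id=19: ✓ → 102
review_id=20: ✓ → 810
review_id=21: ✓ → 1372
review_id=22: ✓ → 1426
review_id=23: ✓ → 93
fr_sum = 1221 + 438 + 247 + 818 + 1919 + 1561 + 777 + 73 + 102 + 810 + 1372 + 1426 + 93 = 10857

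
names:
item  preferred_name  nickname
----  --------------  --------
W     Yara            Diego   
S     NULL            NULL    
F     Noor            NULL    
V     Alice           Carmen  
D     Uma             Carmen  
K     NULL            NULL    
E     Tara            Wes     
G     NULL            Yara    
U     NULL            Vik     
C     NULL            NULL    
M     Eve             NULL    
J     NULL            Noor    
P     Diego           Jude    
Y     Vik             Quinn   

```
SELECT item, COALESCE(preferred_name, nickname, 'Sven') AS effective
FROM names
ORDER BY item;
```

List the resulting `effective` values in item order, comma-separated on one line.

item=C: preferred_name=NULL, nickname=NULL, → literal Sven → Sven
item=D: preferred_name=Uma → Uma
item=E: preferred_name=Tara → Tara
item=F: preferred_name=Noor → Noor
item=G: preferred_name=NULL, nickname=Yara → Yara
item=J: preferred_name=NULL, nickname=Noor → Noor
item=K: preferred_name=NULL, nickname=NULL, → literal Sven → Sven
item=M: preferred_name=Eve → Eve
item=P: preferred_name=Diego → Diego
item=S: preferred_name=NULL, nickname=NULL, → literal Sven → Sven
item=U: preferred_name=NULL, nickname=Vik → Vik
item=V: preferred_name=Alice → Alice
item=W: preferred_name=Yara → Yara
item=Y: preferred_name=Vik → Vik

Sven, Uma, Tara, Noor, Yara, Noor, Sven, Eve, Diego, Sven, Vik, Alice, Yara, Vik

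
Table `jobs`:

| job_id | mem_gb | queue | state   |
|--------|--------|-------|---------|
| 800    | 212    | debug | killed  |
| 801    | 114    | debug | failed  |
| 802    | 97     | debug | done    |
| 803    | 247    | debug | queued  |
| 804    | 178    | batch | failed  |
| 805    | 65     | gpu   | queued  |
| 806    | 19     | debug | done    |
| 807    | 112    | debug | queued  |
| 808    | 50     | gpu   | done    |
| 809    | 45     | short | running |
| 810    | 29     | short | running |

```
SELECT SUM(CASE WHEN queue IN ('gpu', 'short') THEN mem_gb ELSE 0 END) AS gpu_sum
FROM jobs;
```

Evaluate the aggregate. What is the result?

job_id=800: ✗
job_id=801: ✗
job_id=802: ✗
job_id=803: ✗
job_id=804: ✗
job_id=805: ✓ → 65
job_id=806: ✗
job_id=807: ✗
job_id=808: ✓ → 50
job_id=809: ✓ → 45
job_id=810: ✓ → 29
gpu_sum = 65 + 50 + 45 + 29 = 189

189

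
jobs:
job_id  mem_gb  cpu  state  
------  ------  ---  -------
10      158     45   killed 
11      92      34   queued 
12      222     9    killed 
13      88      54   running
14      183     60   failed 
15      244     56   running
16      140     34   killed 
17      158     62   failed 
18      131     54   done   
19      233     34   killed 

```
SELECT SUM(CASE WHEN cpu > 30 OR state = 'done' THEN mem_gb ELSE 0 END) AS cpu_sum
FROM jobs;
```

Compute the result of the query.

job_id=10: ✓ → 158
job_id=11: ✓ → 92
job_id=12: ✗
job_id=13: ✓ → 88
job_id=14: ✓ → 183
job_id=15: ✓ → 244
job_id=16: ✓ → 140
job_id=17: ✓ → 158
job_id=18: ✓ → 131
job_id=19: ✓ → 233
cpu_sum = 158 + 92 + 88 + 183 + 244 + 140 + 158 + 131 + 233 = 1427

1427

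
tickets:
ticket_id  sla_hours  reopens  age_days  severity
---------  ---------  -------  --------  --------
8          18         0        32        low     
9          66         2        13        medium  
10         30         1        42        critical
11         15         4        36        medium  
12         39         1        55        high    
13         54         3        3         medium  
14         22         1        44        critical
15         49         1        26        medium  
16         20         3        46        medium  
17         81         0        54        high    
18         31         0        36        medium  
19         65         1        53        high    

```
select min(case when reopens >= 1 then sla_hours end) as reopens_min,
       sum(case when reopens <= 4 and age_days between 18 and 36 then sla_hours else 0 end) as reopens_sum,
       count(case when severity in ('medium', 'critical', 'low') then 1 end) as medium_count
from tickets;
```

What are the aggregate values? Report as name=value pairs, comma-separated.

[reopens_min: reopens >= 1]
ticket_id=8: ✗
ticket_id=9: ✓ → 66
ticket_id=10: ✓ → 30
ticket_id=11: ✓ → 15
ticket_id=12: ✓ → 39
ticket_id=13: ✓ → 54
ticket_id=14: ✓ → 22
ticket_id=15: ✓ → 49
ticket_id=16: ✓ → 20
ticket_id=17: ✗
ticket_id=18: ✗
ticket_id=19: ✓ → 65
reopens_min = MIN(66, 30, 15, 39, 54, 22, 49, 20, 65) = 15
—
[reopens_sum: reopens <= 4 and age_days between 18 and 36]
ticket_id=8: ✓ → 18
ticket_id=9: ✗
ticket_id=10: ✗
ticket_id=11: ✓ → 15
ticket_id=12: ✗
ticket_id=13: ✗
ticket_id=14: ✗
ticket_id=15: ✓ → 49
ticket_id=16: ✗
ticket_id=17: ✗
ticket_id=18: ✓ → 31
ticket_id=19: ✗
reopens_sum = 18 + 15 + 49 + 31 = 113
—
[medium_count: severity in ('medium', 'critical', 'low')]
ticket_id=8: ✓ → 1
ticket_id=9: ✓ → 1
ticket_id=10: ✓ → 1
ticket_id=11: ✓ → 1
ticket_id=12: ✗
ticket_id=13: ✓ → 1
ticket_id=14: ✓ → 1
ticket_id=15: ✓ → 1
ticket_id=16: ✓ → 1
ticket_id=17: ✗
ticket_id=18: ✓ → 1
ticket_id=19: ✗
medium_count = COUNT(1, 1, 1, 1, 1, 1, 1, 1, 1) = 9

reopens_min=15, reopens_sum=113, medium_count=9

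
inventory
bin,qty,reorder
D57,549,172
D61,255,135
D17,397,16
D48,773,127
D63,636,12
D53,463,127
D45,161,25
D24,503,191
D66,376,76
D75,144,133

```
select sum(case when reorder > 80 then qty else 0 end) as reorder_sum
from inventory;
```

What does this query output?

2687

bin=D57: ✓ → 549
bin=D61: ✓ → 255
bin=D17: ✗
bin=D48: ✓ → 773
bin=D63: ✗
bin=D53: ✓ → 463
bin=D45: ✗
bin=D24: ✓ → 503
bin=D66: ✗
bin=D75: ✓ → 144
reorder_sum = 549 + 255 + 773 + 463 + 503 + 144 = 2687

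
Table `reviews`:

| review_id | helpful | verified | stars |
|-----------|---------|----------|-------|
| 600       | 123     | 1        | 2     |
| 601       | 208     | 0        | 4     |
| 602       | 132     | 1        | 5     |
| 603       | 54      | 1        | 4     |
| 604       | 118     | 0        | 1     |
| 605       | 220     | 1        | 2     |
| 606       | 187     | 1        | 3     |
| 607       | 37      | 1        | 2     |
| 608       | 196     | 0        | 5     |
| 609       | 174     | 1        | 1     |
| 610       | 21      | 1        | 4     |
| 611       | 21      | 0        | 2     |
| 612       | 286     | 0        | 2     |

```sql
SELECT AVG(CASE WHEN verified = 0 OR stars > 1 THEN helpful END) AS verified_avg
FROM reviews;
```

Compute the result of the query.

133.5833333333

review_id=600: ✓ → 123
review_id=601: ✓ → 208
review_id=602: ✓ → 132
review_id=603: ✓ → 54
review_id=604: ✓ → 118
review_id=605: ✓ → 220
review_id=606: ✓ → 187
review_id=607: ✓ → 37
review_id=608: ✓ → 196
review_id=609: ✗
review_id=610: ✓ → 21
review_id=611: ✓ → 21
review_id=612: ✓ → 286
verified_avg = (123 + 208 + 132 + 54 + 118 + 220 + 187 + 37 + 196 + 21 + 21 + 286) / 12 = 133.5833333333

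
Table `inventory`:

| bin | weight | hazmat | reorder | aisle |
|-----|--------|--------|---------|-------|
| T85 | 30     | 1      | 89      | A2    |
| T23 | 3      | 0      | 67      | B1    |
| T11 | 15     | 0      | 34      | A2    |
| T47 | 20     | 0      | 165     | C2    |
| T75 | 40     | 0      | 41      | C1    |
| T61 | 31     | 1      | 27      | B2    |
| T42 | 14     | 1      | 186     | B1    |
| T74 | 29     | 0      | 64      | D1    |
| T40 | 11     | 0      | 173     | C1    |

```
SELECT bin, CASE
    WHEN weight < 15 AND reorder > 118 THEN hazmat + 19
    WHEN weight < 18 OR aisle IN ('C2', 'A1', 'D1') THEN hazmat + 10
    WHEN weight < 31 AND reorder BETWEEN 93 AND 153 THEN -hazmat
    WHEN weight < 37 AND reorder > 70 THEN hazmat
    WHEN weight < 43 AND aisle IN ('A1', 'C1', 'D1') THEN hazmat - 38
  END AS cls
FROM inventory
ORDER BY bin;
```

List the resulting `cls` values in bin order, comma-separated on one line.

10, 10, 19, 20, 10, NULL, 10, -38, 1

bin=T11: weight < 18 OR aisle IN ('C2', 'A1', 'D1') → 10
bin=T23: weight < 18 OR aisle IN ('C2', 'A1', 'D1') → 10
bin=T40: weight < 15 AND reorder > 118 → 19
bin=T42: weight < 15 AND reorder > 118 → 20
bin=T47: weight < 18 OR aisle IN ('C2', 'A1', 'D1') → 10
bin=T61: (no match → NULL) → NULL
bin=T74: weight < 18 OR aisle IN ('C2', 'A1', 'D1') → 10
bin=T75: weight < 43 AND aisle IN ('A1', 'C1', 'D1') → -38
bin=T85: weight < 37 AND reorder > 70 → 1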